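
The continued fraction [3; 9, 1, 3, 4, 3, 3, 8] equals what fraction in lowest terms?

45770/14753

Fold from the inside: start with 8/1.
  3 + 1/8 = 25/8
  3 + 8/25 = 83/25
  4 + 25/83 = 357/83
  3 + 83/357 = 1154/357
  1 + 357/1154 = 1511/1154
  9 + 1154/1511 = 14753/1511
  3 + 1511/14753 = 45770/14753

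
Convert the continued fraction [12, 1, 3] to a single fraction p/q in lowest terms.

51/4

Using pₖ = aₖpₖ₋₁ + pₖ₋₂ and qₖ = aₖqₖ₋₁ + qₖ₋₂:
  k=0: a=12, p=12, q=1
  k=1: a=1, p=13, q=1
  k=2: a=3, p=51, q=4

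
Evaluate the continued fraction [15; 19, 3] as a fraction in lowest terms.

Fold from the inside: start with 3/1.
  19 + 1/3 = 58/3
  15 + 3/58 = 873/58

873/58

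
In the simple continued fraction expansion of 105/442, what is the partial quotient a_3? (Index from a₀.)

1

105 = 0·442 + 105   →  a_0 = 0
442 = 4·105 + 22   →  a_1 = 4
105 = 4·22 + 17   →  a_2 = 4
22 = 1·17 + 5   →  a_3 = 1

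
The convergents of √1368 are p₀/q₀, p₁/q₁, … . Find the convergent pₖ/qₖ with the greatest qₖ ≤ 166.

√1368 = [36; 1, 72, …] (period length 2).
Convergents:
  p_0/q_0 = 36/1
  p_1/q_1 = 37/1
  p_2/q_2 = 2700/73
  p_3/q_3 = 2737/74
  p_4/q_4 = 199764/5401
q_3 = 74 ≤ 166 < 5401 = q_4, so the answer is 2737/74.

2737/74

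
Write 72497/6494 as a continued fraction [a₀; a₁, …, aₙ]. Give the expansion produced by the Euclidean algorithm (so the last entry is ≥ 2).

72497 = 11·6494 + 1063
6494 = 6·1063 + 116
1063 = 9·116 + 19
116 = 6·19 + 2
19 = 9·2 + 1
2 = 2·1 + 0  (stop)
So 72497/6494 = [11; 6, 9, 6, 9, 2].

[11; 6, 9, 6, 9, 2]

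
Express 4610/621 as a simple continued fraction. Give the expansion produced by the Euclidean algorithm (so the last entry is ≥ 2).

[7; 2, 2, 1, 3, 3, 7]

4610 = 7·621 + 263
621 = 2·263 + 95
263 = 2·95 + 73
95 = 1·73 + 22
73 = 3·22 + 7
22 = 3·7 + 1
7 = 7·1 + 0  (stop)
So 4610/621 = [7; 2, 2, 1, 3, 3, 7].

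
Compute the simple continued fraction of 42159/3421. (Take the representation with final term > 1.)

42159 = 12*3421 + 1107
3421 = 3*1107 + 100
1107 = 11*100 + 7
100 = 14*7 + 2
7 = 3*2 + 1
2 = 2*1 + 0  (stop)
So 42159/3421 = [12; 3, 11, 14, 3, 2].

[12; 3, 11, 14, 3, 2]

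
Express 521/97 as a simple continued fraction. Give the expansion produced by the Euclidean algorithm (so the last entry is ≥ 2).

[5; 2, 1, 2, 3, 1, 2]

521 = 5×97 + 36
97 = 2×36 + 25
36 = 1×25 + 11
25 = 2×11 + 3
11 = 3×3 + 2
3 = 1×2 + 1
2 = 2×1 + 0  (stop)
So 521/97 = [5; 2, 1, 2, 3, 1, 2].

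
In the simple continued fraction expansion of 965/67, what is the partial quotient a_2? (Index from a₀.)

2

965 = 14·67 + 27   →  a_0 = 14
67 = 2·27 + 13   →  a_1 = 2
27 = 2·13 + 1   →  a_2 = 2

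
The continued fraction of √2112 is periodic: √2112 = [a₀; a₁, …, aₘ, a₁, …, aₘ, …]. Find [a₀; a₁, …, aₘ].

[45; 1, 21, 1, 90]

a₀ = ⌊√2112⌋ = 45.
With m₀=0, d₀=1 and mₖ₊₁ = dₖaₖ − mₖ, dₖ₊₁ = (n − mₖ₊₁²)/dₖ, aₖ₊₁ = ⌊(a₀+mₖ₊₁)/dₖ₊₁⌋:
  k=1: m=45, d=87, a=1
  k=2: m=42, d=4, a=21
  k=3: m=42, d=87, a=1
  k=4: m=45, d=1, a=90
d=1 and a=2a₀=90 at k=4, so the next step gives (m, d) = (45, 87) again — its k=1 value — and the period has length 4.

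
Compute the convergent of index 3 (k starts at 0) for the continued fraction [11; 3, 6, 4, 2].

Using pₖ = aₖpₖ₋₁ + pₖ₋₂, qₖ = aₖqₖ₋₁ + qₖ₋₂ (with p₋₁=1, p₋₂=0, q₋₁=0, q₋₂=1):
  k=0: a=11, p=11, q=1
  k=1: a=3, p=34, q=3
  k=2: a=6, p=215, q=19
  k=3: a=4, p=894, q=79

894/79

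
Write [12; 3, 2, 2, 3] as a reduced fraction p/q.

713/58

Fold from the inside: start with 3/1.
  2 + 1/3 = 7/3
  2 + 3/7 = 17/7
  3 + 7/17 = 58/17
  12 + 17/58 = 713/58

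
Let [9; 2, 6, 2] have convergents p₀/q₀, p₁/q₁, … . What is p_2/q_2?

Using pₖ = aₖpₖ₋₁ + pₖ₋₂, qₖ = aₖqₖ₋₁ + qₖ₋₂ (with p₋₁=1, p₋₂=0, q₋₁=0, q₋₂=1):
  k=0: a=9, p=9, q=1
  k=1: a=2, p=19, q=2
  k=2: a=6, p=123, q=13

123/13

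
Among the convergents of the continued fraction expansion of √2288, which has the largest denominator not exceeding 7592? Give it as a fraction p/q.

164737/3444

√2288 = [47; 1, 4, 1, 94, …] (period length 4).
Convergents:
  p_0/q_0 = 47/1
  p_1/q_1 = 48/1
  p_2/q_2 = 239/5
  p_3/q_3 = 287/6
  p_4/q_4 = 27217/569
  p_5/q_5 = 27504/575
  p_6/q_6 = 137233/2869
  p_7/q_7 = 164737/3444
  p_8/q_8 = 15622511/326605
q_7 = 3444 ≤ 7592 < 326605 = q_8, so the answer is 164737/3444.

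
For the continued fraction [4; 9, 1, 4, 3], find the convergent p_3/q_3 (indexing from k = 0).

Using pₖ = aₖpₖ₋₁ + pₖ₋₂, qₖ = aₖqₖ₋₁ + qₖ₋₂ (with p₋₁=1, p₋₂=0, q₋₁=0, q₋₂=1):
  k=0: a=4, p=4, q=1
  k=1: a=9, p=37, q=9
  k=2: a=1, p=41, q=10
  k=3: a=4, p=201, q=49

201/49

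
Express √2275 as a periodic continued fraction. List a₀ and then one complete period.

[47; 1, 2, 3, 2, 1, 94]

a₀ = ⌊√2275⌋ = 47.
With m₀=0, d₀=1 and mₖ₊₁ = dₖaₖ − mₖ, dₖ₊₁ = (n − mₖ₊₁²)/dₖ, aₖ₊₁ = ⌊(a₀+mₖ₊₁)/dₖ₊₁⌋:
  k=1: m=47, d=66, a=1
  k=2: m=19, d=29, a=2
  k=3: m=39, d=26, a=3
  k=4: m=39, d=29, a=2
  k=5: m=19, d=66, a=1
  k=6: m=47, d=1, a=94
d=1 and a=2a₀=94 at k=6, so the next step gives (m, d) = (47, 66) again — its k=1 value — and the period has length 6.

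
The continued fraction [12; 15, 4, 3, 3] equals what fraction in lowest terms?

Using pₖ = aₖpₖ₋₁ + pₖ₋₂ and qₖ = aₖqₖ₋₁ + qₖ₋₂:
  k=0: a=12, p=12, q=1
  k=1: a=15, p=181, q=15
  k=2: a=4, p=736, q=61
  k=3: a=3, p=2389, q=198
  k=4: a=3, p=7903, q=655

7903/655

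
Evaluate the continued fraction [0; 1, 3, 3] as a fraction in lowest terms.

Using pₖ = aₖpₖ₋₁ + pₖ₋₂ and qₖ = aₖqₖ₋₁ + qₖ₋₂:
  k=0: a=0, p=0, q=1
  k=1: a=1, p=1, q=1
  k=2: a=3, p=3, q=4
  k=3: a=3, p=10, q=13

10/13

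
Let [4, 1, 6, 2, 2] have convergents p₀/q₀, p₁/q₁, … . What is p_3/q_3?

Using pₖ = aₖpₖ₋₁ + pₖ₋₂, qₖ = aₖqₖ₋₁ + qₖ₋₂ (with p₋₁=1, p₋₂=0, q₋₁=0, q₋₂=1):
  k=0: a=4, p=4, q=1
  k=1: a=1, p=5, q=1
  k=2: a=6, p=34, q=7
  k=3: a=2, p=73, q=15

73/15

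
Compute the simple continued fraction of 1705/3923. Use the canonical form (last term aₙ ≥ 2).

[0; 2, 3, 3, 11, 15]

1705 = 0·3923 + 1705
3923 = 2·1705 + 513
1705 = 3·513 + 166
513 = 3·166 + 15
166 = 11·15 + 1
15 = 15·1 + 0  (stop)
So 1705/3923 = [0; 2, 3, 3, 11, 15].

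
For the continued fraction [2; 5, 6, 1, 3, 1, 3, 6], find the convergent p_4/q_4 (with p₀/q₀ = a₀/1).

Using pₖ = aₖpₖ₋₁ + pₖ₋₂, qₖ = aₖqₖ₋₁ + qₖ₋₂ (with p₋₁=1, p₋₂=0, q₋₁=0, q₋₂=1):
  k=0: a=2, p=2, q=1
  k=1: a=5, p=11, q=5
  k=2: a=6, p=68, q=31
  k=3: a=1, p=79, q=36
  k=4: a=3, p=305, q=139

305/139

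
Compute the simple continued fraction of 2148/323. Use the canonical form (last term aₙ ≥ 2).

[6; 1, 1, 1, 6, 16]

2148 = 6×323 + 210
323 = 1×210 + 113
210 = 1×113 + 97
113 = 1×97 + 16
97 = 6×16 + 1
16 = 16×1 + 0  (stop)
So 2148/323 = [6; 1, 1, 1, 6, 16].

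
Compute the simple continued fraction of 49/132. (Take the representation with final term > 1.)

49 = 0×132 + 49
132 = 2×49 + 34
49 = 1×34 + 15
34 = 2×15 + 4
15 = 3×4 + 3
4 = 1×3 + 1
3 = 3×1 + 0  (stop)
So 49/132 = [0; 2, 1, 2, 3, 1, 3].

[0; 2, 1, 2, 3, 1, 3]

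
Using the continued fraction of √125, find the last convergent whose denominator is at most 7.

67/6

√125 = [11; 5, 1, 1, 5, 22, …] (period length 5).
Convergents:
  p_0/q_0 = 11/1
  p_1/q_1 = 56/5
  p_2/q_2 = 67/6
  p_3/q_3 = 123/11
q_2 = 6 ≤ 7 < 11 = q_3, so the answer is 67/6.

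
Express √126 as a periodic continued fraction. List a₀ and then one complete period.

a₀ = ⌊√126⌋ = 11.

[11; 4, 2, 4, 22]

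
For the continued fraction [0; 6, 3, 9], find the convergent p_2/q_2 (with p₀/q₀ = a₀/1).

3/19

Using pₖ = aₖpₖ₋₁ + pₖ₋₂, qₖ = aₖqₖ₋₁ + qₖ₋₂ (with p₋₁=1, p₋₂=0, q₋₁=0, q₋₂=1):
  k=0: a=0, p=0, q=1
  k=1: a=6, p=1, q=6
  k=2: a=3, p=3, q=19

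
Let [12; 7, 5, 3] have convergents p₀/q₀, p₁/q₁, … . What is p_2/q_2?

Using pₖ = aₖpₖ₋₁ + pₖ₋₂, qₖ = aₖqₖ₋₁ + qₖ₋₂ (with p₋₁=1, p₋₂=0, q₋₁=0, q₋₂=1):
  k=0: a=12, p=12, q=1
  k=1: a=7, p=85, q=7
  k=2: a=5, p=437, q=36

437/36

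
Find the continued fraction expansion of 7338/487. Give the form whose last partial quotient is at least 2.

7338 = 15×487 + 33
487 = 14×33 + 25
33 = 1×25 + 8
25 = 3×8 + 1
8 = 8×1 + 0  (stop)
So 7338/487 = [15; 14, 1, 3, 8].

[15; 14, 1, 3, 8]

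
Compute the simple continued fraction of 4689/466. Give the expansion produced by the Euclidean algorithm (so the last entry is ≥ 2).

[10; 16, 14, 2]

4689 = 10·466 + 29
466 = 16·29 + 2
29 = 14·2 + 1
2 = 2·1 + 0  (stop)
So 4689/466 = [10; 16, 14, 2].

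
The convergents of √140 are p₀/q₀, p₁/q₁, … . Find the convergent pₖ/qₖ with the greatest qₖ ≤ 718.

√140 = [11; 1, 4, 1, 22, …] (period length 4).
Convergents:
  p_0/q_0 = 11/1
  p_1/q_1 = 12/1
  p_2/q_2 = 59/5
  p_3/q_3 = 71/6
  p_4/q_4 = 1621/137
  p_5/q_5 = 1692/143
  p_6/q_6 = 8389/709
  p_7/q_7 = 10081/852
q_6 = 709 ≤ 718 < 852 = q_7, so the answer is 8389/709.

8389/709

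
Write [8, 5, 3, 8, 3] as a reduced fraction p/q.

Using pₖ = aₖpₖ₋₁ + pₖ₋₂ and qₖ = aₖqₖ₋₁ + qₖ₋₂:
  k=0: a=8, p=8, q=1
  k=1: a=5, p=41, q=5
  k=2: a=3, p=131, q=16
  k=3: a=8, p=1089, q=133
  k=4: a=3, p=3398, q=415

3398/415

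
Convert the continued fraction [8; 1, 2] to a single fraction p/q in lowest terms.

Fold from the inside: start with 2/1.
  1 + 1/2 = 3/2
  8 + 2/3 = 26/3

26/3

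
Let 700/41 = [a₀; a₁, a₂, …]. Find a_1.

700 = 17·41 + 3   →  a_0 = 17
41 = 13·3 + 2   →  a_1 = 13

13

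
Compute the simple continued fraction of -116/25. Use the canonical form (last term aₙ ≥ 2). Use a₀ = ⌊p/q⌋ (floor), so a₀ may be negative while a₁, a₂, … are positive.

[-5; 2, 1, 3, 2]

-116 = -5×25 + 9
25 = 2×9 + 7
9 = 1×7 + 2
7 = 3×2 + 1
2 = 2×1 + 0  (stop)
So -116/25 = [-5; 2, 1, 3, 2].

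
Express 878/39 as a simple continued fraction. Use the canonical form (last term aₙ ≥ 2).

878 = 22*39 + 20
39 = 1*20 + 19
20 = 1*19 + 1
19 = 19*1 + 0  (stop)
So 878/39 = [22; 1, 1, 19].

[22; 1, 1, 19]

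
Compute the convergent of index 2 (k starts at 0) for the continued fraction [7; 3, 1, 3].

29/4

Using pₖ = aₖpₖ₋₁ + pₖ₋₂, qₖ = aₖqₖ₋₁ + qₖ₋₂ (with p₋₁=1, p₋₂=0, q₋₁=0, q₋₂=1):
  k=0: a=7, p=7, q=1
  k=1: a=3, p=22, q=3
  k=2: a=1, p=29, q=4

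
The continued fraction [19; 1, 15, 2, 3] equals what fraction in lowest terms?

Fold from the inside: start with 3/1.
  2 + 1/3 = 7/3
  15 + 3/7 = 108/7
  1 + 7/108 = 115/108
  19 + 108/115 = 2293/115

2293/115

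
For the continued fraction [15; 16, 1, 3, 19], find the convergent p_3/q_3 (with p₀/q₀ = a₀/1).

Using pₖ = aₖpₖ₋₁ + pₖ₋₂, qₖ = aₖqₖ₋₁ + qₖ₋₂ (with p₋₁=1, p₋₂=0, q₋₁=0, q₋₂=1):
  k=0: a=15, p=15, q=1
  k=1: a=16, p=241, q=16
  k=2: a=1, p=256, q=17
  k=3: a=3, p=1009, q=67

1009/67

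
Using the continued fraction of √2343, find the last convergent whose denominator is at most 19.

242/5

√2343 = [48; 2, 2, 8, 2, 2, 96, …] (period length 6).
Convergents:
  p_0/q_0 = 48/1
  p_1/q_1 = 97/2
  p_2/q_2 = 242/5
  p_3/q_3 = 2033/42
q_2 = 5 ≤ 19 < 42 = q_3, so the answer is 242/5.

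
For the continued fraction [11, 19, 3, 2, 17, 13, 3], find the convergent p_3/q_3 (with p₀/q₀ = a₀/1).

1492/135

Using pₖ = aₖpₖ₋₁ + pₖ₋₂, qₖ = aₖqₖ₋₁ + qₖ₋₂ (with p₋₁=1, p₋₂=0, q₋₁=0, q₋₂=1):
  k=0: a=11, p=11, q=1
  k=1: a=19, p=210, q=19
  k=2: a=3, p=641, q=58
  k=3: a=2, p=1492, q=135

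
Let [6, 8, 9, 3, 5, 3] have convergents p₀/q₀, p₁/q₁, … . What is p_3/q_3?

Using pₖ = aₖpₖ₋₁ + pₖ₋₂, qₖ = aₖqₖ₋₁ + qₖ₋₂ (with p₋₁=1, p₋₂=0, q₋₁=0, q₋₂=1):
  k=0: a=6, p=6, q=1
  k=1: a=8, p=49, q=8
  k=2: a=9, p=447, q=73
  k=3: a=3, p=1390, q=227

1390/227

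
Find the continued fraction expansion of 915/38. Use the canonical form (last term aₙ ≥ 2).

[24; 12, 1, 2]

915 = 24·38 + 3
38 = 12·3 + 2
3 = 1·2 + 1
2 = 2·1 + 0  (stop)
So 915/38 = [24; 12, 1, 2].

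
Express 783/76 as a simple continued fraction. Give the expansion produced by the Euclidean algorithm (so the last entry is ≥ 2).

783 = 10*76 + 23
76 = 3*23 + 7
23 = 3*7 + 2
7 = 3*2 + 1
2 = 2*1 + 0  (stop)
So 783/76 = [10; 3, 3, 3, 2].

[10; 3, 3, 3, 2]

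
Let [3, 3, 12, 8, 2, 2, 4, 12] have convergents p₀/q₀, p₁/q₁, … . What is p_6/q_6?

22975/6911

Using pₖ = aₖpₖ₋₁ + pₖ₋₂, qₖ = aₖqₖ₋₁ + qₖ₋₂ (with p₋₁=1, p₋₂=0, q₋₁=0, q₋₂=1):
  k=0: a=3, p=3, q=1
  k=1: a=3, p=10, q=3
  k=2: a=12, p=123, q=37
  k=3: a=8, p=994, q=299
  k=4: a=2, p=2111, q=635
  k=5: a=2, p=5216, q=1569
  k=6: a=4, p=22975, q=6911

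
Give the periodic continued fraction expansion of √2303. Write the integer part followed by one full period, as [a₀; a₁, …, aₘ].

[47; 1, 94]

a₀ = ⌊√2303⌋ = 47.
With m₀=0, d₀=1 and mₖ₊₁ = dₖaₖ − mₖ, dₖ₊₁ = (n − mₖ₊₁²)/dₖ, aₖ₊₁ = ⌊(a₀+mₖ₊₁)/dₖ₊₁⌋:
  k=1: m=47, d=94, a=1
  k=2: m=47, d=1, a=94
d=1 and a=2a₀=94 at k=2, so the next step gives (m, d) = (47, 94) again — its k=1 value — and the period has length 2.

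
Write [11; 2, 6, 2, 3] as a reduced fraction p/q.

1112/97

Fold from the inside: start with 3/1.
  2 + 1/3 = 7/3
  6 + 3/7 = 45/7
  2 + 7/45 = 97/45
  11 + 45/97 = 1112/97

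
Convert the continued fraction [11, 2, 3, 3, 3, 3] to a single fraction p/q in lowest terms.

Using pₖ = aₖpₖ₋₁ + pₖ₋₂ and qₖ = aₖqₖ₋₁ + qₖ₋₂:
  k=0: a=11, p=11, q=1
  k=1: a=2, p=23, q=2
  k=2: a=3, p=80, q=7
  k=3: a=3, p=263, q=23
  k=4: a=3, p=869, q=76
  k=5: a=3, p=2870, q=251

2870/251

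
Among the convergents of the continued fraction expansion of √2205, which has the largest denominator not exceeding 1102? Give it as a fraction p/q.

49634/1057

√2205 = [46; 1, 22, 2, 22, 1, 92, …] (period length 6).
Convergents:
  p_0/q_0 = 46/1
  p_1/q_1 = 47/1
  p_2/q_2 = 1080/23
  p_3/q_3 = 2207/47
  p_4/q_4 = 49634/1057
  p_5/q_5 = 51841/1104
q_4 = 1057 ≤ 1102 < 1104 = q_5, so the answer is 49634/1057.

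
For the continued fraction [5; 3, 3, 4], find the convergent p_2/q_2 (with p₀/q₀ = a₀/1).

53/10

Using pₖ = aₖpₖ₋₁ + pₖ₋₂, qₖ = aₖqₖ₋₁ + qₖ₋₂ (with p₋₁=1, p₋₂=0, q₋₁=0, q₋₂=1):
  k=0: a=5, p=5, q=1
  k=1: a=3, p=16, q=3
  k=2: a=3, p=53, q=10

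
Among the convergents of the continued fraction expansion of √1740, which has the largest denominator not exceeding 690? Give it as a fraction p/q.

√1740 = [41; 1, 2, 2, 20, 2, 2, 1, 82, …] (period length 8).
Convergents:
  p_0/q_0 = 41/1
  p_1/q_1 = 42/1
  p_2/q_2 = 125/3
  p_3/q_3 = 292/7
  p_4/q_4 = 5965/143
  p_5/q_5 = 12222/293
  p_6/q_6 = 30409/729
q_5 = 293 ≤ 690 < 729 = q_6, so the answer is 12222/293.

12222/293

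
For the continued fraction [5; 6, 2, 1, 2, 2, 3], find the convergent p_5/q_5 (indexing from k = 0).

624/121

Using pₖ = aₖpₖ₋₁ + pₖ₋₂, qₖ = aₖqₖ₋₁ + qₖ₋₂ (with p₋₁=1, p₋₂=0, q₋₁=0, q₋₂=1):
  k=0: a=5, p=5, q=1
  k=1: a=6, p=31, q=6
  k=2: a=2, p=67, q=13
  k=3: a=1, p=98, q=19
  k=4: a=2, p=263, q=51
  k=5: a=2, p=624, q=121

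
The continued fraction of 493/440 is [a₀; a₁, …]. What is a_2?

3

493 = 1·440 + 53   →  a_0 = 1
440 = 8·53 + 16   →  a_1 = 8
53 = 3·16 + 5   →  a_2 = 3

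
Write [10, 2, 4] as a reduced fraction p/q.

94/9

Fold from the inside: start with 4/1.
  2 + 1/4 = 9/4
  10 + 4/9 = 94/9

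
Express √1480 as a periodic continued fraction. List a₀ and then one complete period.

a₀ = ⌊√1480⌋ = 38.
With m₀=0, d₀=1 and mₖ₊₁ = dₖaₖ − mₖ, dₖ₊₁ = (n − mₖ₊₁²)/dₖ, aₖ₊₁ = ⌊(a₀+mₖ₊₁)/dₖ₊₁⌋:
  k=1: m=38, d=36, a=2
  k=2: m=34, d=9, a=8
  k=3: m=38, d=4, a=19
  k=4: m=38, d=9, a=8
  k=5: m=34, d=36, a=2
  k=6: m=38, d=1, a=76
d=1 and a=2a₀=76 at k=6, so the next step gives (m, d) = (38, 36) again — its k=1 value — and the period has length 6.

[38; 2, 8, 19, 8, 2, 76]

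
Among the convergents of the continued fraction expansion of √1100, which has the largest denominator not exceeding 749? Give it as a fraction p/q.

√1100 = [33; 6, 66, …] (period length 2).
Convergents:
  p_0/q_0 = 33/1
  p_1/q_1 = 199/6
  p_2/q_2 = 13167/397
  p_3/q_3 = 79201/2388
q_2 = 397 ≤ 749 < 2388 = q_3, so the answer is 13167/397.

13167/397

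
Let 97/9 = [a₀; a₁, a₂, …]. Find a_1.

1

97 = 10·9 + 7   →  a_0 = 10
9 = 1·7 + 2   →  a_1 = 1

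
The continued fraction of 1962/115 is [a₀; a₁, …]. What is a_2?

1962 = 17·115 + 7   →  a_0 = 17
115 = 16·7 + 3   →  a_1 = 16
7 = 2·3 + 1   →  a_2 = 2

2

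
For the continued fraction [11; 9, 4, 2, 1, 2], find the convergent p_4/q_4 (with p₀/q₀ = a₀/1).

Using pₖ = aₖpₖ₋₁ + pₖ₋₂, qₖ = aₖqₖ₋₁ + qₖ₋₂ (with p₋₁=1, p₋₂=0, q₋₁=0, q₋₂=1):
  k=0: a=11, p=11, q=1
  k=1: a=9, p=100, q=9
  k=2: a=4, p=411, q=37
  k=3: a=2, p=922, q=83
  k=4: a=1, p=1333, q=120

1333/120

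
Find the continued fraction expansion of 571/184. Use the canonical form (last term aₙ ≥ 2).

571 = 3*184 + 19
184 = 9*19 + 13
19 = 1*13 + 6
13 = 2*6 + 1
6 = 6*1 + 0  (stop)
So 571/184 = [3; 9, 1, 2, 6].

[3; 9, 1, 2, 6]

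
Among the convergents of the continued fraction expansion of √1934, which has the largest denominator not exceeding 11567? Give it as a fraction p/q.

170236/3871

√1934 = [43; 1, 42, 1, 86, …] (period length 4).
Convergents:
  p_0/q_0 = 43/1
  p_1/q_1 = 44/1
  p_2/q_2 = 1891/43
  p_3/q_3 = 1935/44
  p_4/q_4 = 168301/3827
  p_5/q_5 = 170236/3871
  p_6/q_6 = 7318213/166409
q_5 = 3871 ≤ 11567 < 166409 = q_6, so the answer is 170236/3871.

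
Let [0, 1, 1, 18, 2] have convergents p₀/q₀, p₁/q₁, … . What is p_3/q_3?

19/37

Using pₖ = aₖpₖ₋₁ + pₖ₋₂, qₖ = aₖqₖ₋₁ + qₖ₋₂ (with p₋₁=1, p₋₂=0, q₋₁=0, q₋₂=1):
  k=0: a=0, p=0, q=1
  k=1: a=1, p=1, q=1
  k=2: a=1, p=1, q=2
  k=3: a=18, p=19, q=37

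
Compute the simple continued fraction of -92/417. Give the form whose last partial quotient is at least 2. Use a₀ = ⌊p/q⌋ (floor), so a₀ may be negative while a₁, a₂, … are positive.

[-1; 1, 3, 1, 1, 7, 6]

-92 = -1*417 + 325
417 = 1*325 + 92
325 = 3*92 + 49
92 = 1*49 + 43
49 = 1*43 + 6
43 = 7*6 + 1
6 = 6*1 + 0  (stop)
So -92/417 = [-1; 1, 3, 1, 1, 7, 6].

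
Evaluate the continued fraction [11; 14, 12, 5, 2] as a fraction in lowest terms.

Using pₖ = aₖpₖ₋₁ + pₖ₋₂ and qₖ = aₖqₖ₋₁ + qₖ₋₂:
  k=0: a=11, p=11, q=1
  k=1: a=14, p=155, q=14
  k=2: a=12, p=1871, q=169
  k=3: a=5, p=9510, q=859
  k=4: a=2, p=20891, q=1887

20891/1887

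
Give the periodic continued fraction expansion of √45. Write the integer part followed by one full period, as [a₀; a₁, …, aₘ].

[6; 1, 2, 2, 2, 1, 12]

a₀ = ⌊√45⌋ = 6.
With m₀=0, d₀=1 and mₖ₊₁ = dₖaₖ − mₖ, dₖ₊₁ = (n − mₖ₊₁²)/dₖ, aₖ₊₁ = ⌊(a₀+mₖ₊₁)/dₖ₊₁⌋:
  k=1: m=6, d=9, a=1
  k=2: m=3, d=4, a=2
  k=3: m=5, d=5, a=2
  k=4: m=5, d=4, a=2
  k=5: m=3, d=9, a=1
  k=6: m=6, d=1, a=12
d=1 and a=2a₀=12 at k=6, so the next step gives (m, d) = (6, 9) again — its k=1 value — and the period has length 6.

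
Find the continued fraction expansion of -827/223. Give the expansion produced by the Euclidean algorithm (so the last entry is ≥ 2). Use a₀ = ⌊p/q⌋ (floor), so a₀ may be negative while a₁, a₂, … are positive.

[-4; 3, 2, 3, 9]

-827 = -4*223 + 65
223 = 3*65 + 28
65 = 2*28 + 9
28 = 3*9 + 1
9 = 9*1 + 0  (stop)
So -827/223 = [-4; 3, 2, 3, 9].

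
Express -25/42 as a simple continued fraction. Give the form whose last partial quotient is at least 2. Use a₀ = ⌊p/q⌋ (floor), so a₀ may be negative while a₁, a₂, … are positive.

[-1; 2, 2, 8]

-25 = -1×42 + 17
42 = 2×17 + 8
17 = 2×8 + 1
8 = 8×1 + 0  (stop)
So -25/42 = [-1; 2, 2, 8].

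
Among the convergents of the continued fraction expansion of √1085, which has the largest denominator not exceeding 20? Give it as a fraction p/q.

√1085 = [32; 1, 15, 2, 15, 1, 64, …] (period length 6).
Convergents:
  p_0/q_0 = 32/1
  p_1/q_1 = 33/1
  p_2/q_2 = 527/16
  p_3/q_3 = 1087/33
q_2 = 16 ≤ 20 < 33 = q_3, so the answer is 527/16.

527/16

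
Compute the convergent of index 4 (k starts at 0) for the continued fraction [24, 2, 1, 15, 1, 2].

Using pₖ = aₖpₖ₋₁ + pₖ₋₂, qₖ = aₖqₖ₋₁ + qₖ₋₂ (with p₋₁=1, p₋₂=0, q₋₁=0, q₋₂=1):
  k=0: a=24, p=24, q=1
  k=1: a=2, p=49, q=2
  k=2: a=1, p=73, q=3
  k=3: a=15, p=1144, q=47
  k=4: a=1, p=1217, q=50

1217/50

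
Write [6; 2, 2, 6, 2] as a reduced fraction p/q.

Using pₖ = aₖpₖ₋₁ + pₖ₋₂ and qₖ = aₖqₖ₋₁ + qₖ₋₂:
  k=0: a=6, p=6, q=1
  k=1: a=2, p=13, q=2
  k=2: a=2, p=32, q=5
  k=3: a=6, p=205, q=32
  k=4: a=2, p=442, q=69

442/69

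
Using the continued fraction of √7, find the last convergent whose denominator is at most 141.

127/48

√7 = [2; 1, 1, 1, 4, …] (period length 4).
Convergents:
  p_0/q_0 = 2/1
  p_1/q_1 = 3/1
  p_2/q_2 = 5/2
  p_3/q_3 = 8/3
  p_4/q_4 = 37/14
  p_5/q_5 = 45/17
  p_6/q_6 = 82/31
  p_7/q_7 = 127/48
  p_8/q_8 = 590/223
q_7 = 48 ≤ 141 < 223 = q_8, so the answer is 127/48.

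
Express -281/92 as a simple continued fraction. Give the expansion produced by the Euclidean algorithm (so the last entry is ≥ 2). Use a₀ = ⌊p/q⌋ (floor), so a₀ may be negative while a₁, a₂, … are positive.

[-4; 1, 17, 2, 2]

-281 = -4*92 + 87
92 = 1*87 + 5
87 = 17*5 + 2
5 = 2*2 + 1
2 = 2*1 + 0  (stop)
So -281/92 = [-4; 1, 17, 2, 2].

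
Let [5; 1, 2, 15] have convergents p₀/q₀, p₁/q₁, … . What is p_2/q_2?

17/3

Using pₖ = aₖpₖ₋₁ + pₖ₋₂, qₖ = aₖqₖ₋₁ + qₖ₋₂ (with p₋₁=1, p₋₂=0, q₋₁=0, q₋₂=1):
  k=0: a=5, p=5, q=1
  k=1: a=1, p=6, q=1
  k=2: a=2, p=17, q=3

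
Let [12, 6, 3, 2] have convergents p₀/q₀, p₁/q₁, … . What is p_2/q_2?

231/19

Using pₖ = aₖpₖ₋₁ + pₖ₋₂, qₖ = aₖqₖ₋₁ + qₖ₋₂ (with p₋₁=1, p₋₂=0, q₋₁=0, q₋₂=1):
  k=0: a=12, p=12, q=1
  k=1: a=6, p=73, q=6
  k=2: a=3, p=231, q=19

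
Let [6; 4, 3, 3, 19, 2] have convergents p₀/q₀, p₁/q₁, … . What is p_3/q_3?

Using pₖ = aₖpₖ₋₁ + pₖ₋₂, qₖ = aₖqₖ₋₁ + qₖ₋₂ (with p₋₁=1, p₋₂=0, q₋₁=0, q₋₂=1):
  k=0: a=6, p=6, q=1
  k=1: a=4, p=25, q=4
  k=2: a=3, p=81, q=13
  k=3: a=3, p=268, q=43

268/43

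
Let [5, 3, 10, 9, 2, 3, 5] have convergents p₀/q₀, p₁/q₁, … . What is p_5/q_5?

Using pₖ = aₖpₖ₋₁ + pₖ₋₂, qₖ = aₖqₖ₋₁ + qₖ₋₂ (with p₋₁=1, p₋₂=0, q₋₁=0, q₋₂=1):
  k=0: a=5, p=5, q=1
  k=1: a=3, p=16, q=3
  k=2: a=10, p=165, q=31
  k=3: a=9, p=1501, q=282
  k=4: a=2, p=3167, q=595
  k=5: a=3, p=11002, q=2067

11002/2067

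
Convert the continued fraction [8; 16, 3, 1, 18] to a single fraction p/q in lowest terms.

Fold from the inside: start with 18/1.
  1 + 1/18 = 19/18
  3 + 18/19 = 75/19
  16 + 19/75 = 1219/75
  8 + 75/1219 = 9827/1219

9827/1219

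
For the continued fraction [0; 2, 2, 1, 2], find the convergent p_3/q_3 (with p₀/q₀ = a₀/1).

Using pₖ = aₖpₖ₋₁ + pₖ₋₂, qₖ = aₖqₖ₋₁ + qₖ₋₂ (with p₋₁=1, p₋₂=0, q₋₁=0, q₋₂=1):
  k=0: a=0, p=0, q=1
  k=1: a=2, p=1, q=2
  k=2: a=2, p=2, q=5
  k=3: a=1, p=3, q=7

3/7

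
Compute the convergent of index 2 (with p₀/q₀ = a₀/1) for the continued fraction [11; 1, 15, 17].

191/16

Using pₖ = aₖpₖ₋₁ + pₖ₋₂, qₖ = aₖqₖ₋₁ + qₖ₋₂ (with p₋₁=1, p₋₂=0, q₋₁=0, q₋₂=1):
  k=0: a=11, p=11, q=1
  k=1: a=1, p=12, q=1
  k=2: a=15, p=191, q=16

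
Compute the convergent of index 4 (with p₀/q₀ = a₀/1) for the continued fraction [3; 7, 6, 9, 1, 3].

Using pₖ = aₖpₖ₋₁ + pₖ₋₂, qₖ = aₖqₖ₋₁ + qₖ₋₂ (with p₋₁=1, p₋₂=0, q₋₁=0, q₋₂=1):
  k=0: a=3, p=3, q=1
  k=1: a=7, p=22, q=7
  k=2: a=6, p=135, q=43
  k=3: a=9, p=1237, q=394
  k=4: a=1, p=1372, q=437

1372/437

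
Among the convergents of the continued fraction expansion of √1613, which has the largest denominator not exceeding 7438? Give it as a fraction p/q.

√1613 = [40; 6, 6, 80, …] (period length 3).
Convergents:
  p_0/q_0 = 40/1
  p_1/q_1 = 241/6
  p_2/q_2 = 1486/37
  p_3/q_3 = 119121/2966
  p_4/q_4 = 716212/17833
q_3 = 2966 ≤ 7438 < 17833 = q_4, so the answer is 119121/2966.

119121/2966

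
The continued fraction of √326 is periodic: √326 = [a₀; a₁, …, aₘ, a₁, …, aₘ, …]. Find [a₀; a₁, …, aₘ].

[18; 18, 36]

a₀ = ⌊√326⌋ = 18.
With m₀=0, d₀=1 and mₖ₊₁ = dₖaₖ − mₖ, dₖ₊₁ = (n − mₖ₊₁²)/dₖ, aₖ₊₁ = ⌊(a₀+mₖ₊₁)/dₖ₊₁⌋:
  k=1: m=18, d=2, a=18
  k=2: m=18, d=1, a=36
d=1 and a=2a₀=36 at k=2, so the next step gives (m, d) = (18, 2) again — its k=1 value — and the period has length 2.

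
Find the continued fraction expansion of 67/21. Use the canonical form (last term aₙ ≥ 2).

[3; 5, 4]

67 = 3·21 + 4
21 = 5·4 + 1
4 = 4·1 + 0  (stop)
So 67/21 = [3; 5, 4].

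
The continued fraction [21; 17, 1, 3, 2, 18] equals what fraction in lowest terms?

62137/2951

Fold from the inside: start with 18/1.
  2 + 1/18 = 37/18
  3 + 18/37 = 129/37
  1 + 37/129 = 166/129
  17 + 129/166 = 2951/166
  21 + 166/2951 = 62137/2951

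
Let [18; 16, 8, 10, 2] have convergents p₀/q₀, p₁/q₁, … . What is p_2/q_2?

Using pₖ = aₖpₖ₋₁ + pₖ₋₂, qₖ = aₖqₖ₋₁ + qₖ₋₂ (with p₋₁=1, p₋₂=0, q₋₁=0, q₋₂=1):
  k=0: a=18, p=18, q=1
  k=1: a=16, p=289, q=16
  k=2: a=8, p=2330, q=129

2330/129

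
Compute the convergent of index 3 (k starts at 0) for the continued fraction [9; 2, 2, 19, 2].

912/97

Using pₖ = aₖpₖ₋₁ + pₖ₋₂, qₖ = aₖqₖ₋₁ + qₖ₋₂ (with p₋₁=1, p₋₂=0, q₋₁=0, q₋₂=1):
  k=0: a=9, p=9, q=1
  k=1: a=2, p=19, q=2
  k=2: a=2, p=47, q=5
  k=3: a=19, p=912, q=97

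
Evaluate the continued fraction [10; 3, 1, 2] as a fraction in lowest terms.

Fold from the inside: start with 2/1.
  1 + 1/2 = 3/2
  3 + 2/3 = 11/3
  10 + 3/11 = 113/11

113/11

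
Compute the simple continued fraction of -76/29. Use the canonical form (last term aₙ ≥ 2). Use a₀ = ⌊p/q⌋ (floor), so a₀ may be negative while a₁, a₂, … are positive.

-76 = -3*29 + 11
29 = 2*11 + 7
11 = 1*7 + 4
7 = 1*4 + 3
4 = 1*3 + 1
3 = 3*1 + 0  (stop)
So -76/29 = [-3; 2, 1, 1, 1, 3].

[-3; 2, 1, 1, 1, 3]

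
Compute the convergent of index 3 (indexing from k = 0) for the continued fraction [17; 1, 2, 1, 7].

Using pₖ = aₖpₖ₋₁ + pₖ₋₂, qₖ = aₖqₖ₋₁ + qₖ₋₂ (with p₋₁=1, p₋₂=0, q₋₁=0, q₋₂=1):
  k=0: a=17, p=17, q=1
  k=1: a=1, p=18, q=1
  k=2: a=2, p=53, q=3
  k=3: a=1, p=71, q=4

71/4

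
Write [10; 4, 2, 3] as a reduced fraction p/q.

Fold from the inside: start with 3/1.
  2 + 1/3 = 7/3
  4 + 3/7 = 31/7
  10 + 7/31 = 317/31

317/31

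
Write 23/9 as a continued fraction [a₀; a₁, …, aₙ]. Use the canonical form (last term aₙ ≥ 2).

23 = 2*9 + 5
9 = 1*5 + 4
5 = 1*4 + 1
4 = 4*1 + 0  (stop)
So 23/9 = [2; 1, 1, 4].

[2; 1, 1, 4]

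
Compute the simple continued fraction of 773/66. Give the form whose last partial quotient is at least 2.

773 = 11*66 + 47
66 = 1*47 + 19
47 = 2*19 + 9
19 = 2*9 + 1
9 = 9*1 + 0  (stop)
So 773/66 = [11; 1, 2, 2, 9].

[11; 1, 2, 2, 9]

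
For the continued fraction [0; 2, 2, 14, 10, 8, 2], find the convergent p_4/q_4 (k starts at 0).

Using pₖ = aₖpₖ₋₁ + pₖ₋₂, qₖ = aₖqₖ₋₁ + qₖ₋₂ (with p₋₁=1, p₋₂=0, q₋₁=0, q₋₂=1):
  k=0: a=0, p=0, q=1
  k=1: a=2, p=1, q=2
  k=2: a=2, p=2, q=5
  k=3: a=14, p=29, q=72
  k=4: a=10, p=292, q=725

292/725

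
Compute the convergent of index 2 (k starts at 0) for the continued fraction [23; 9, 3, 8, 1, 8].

Using pₖ = aₖpₖ₋₁ + pₖ₋₂, qₖ = aₖqₖ₋₁ + qₖ₋₂ (with p₋₁=1, p₋₂=0, q₋₁=0, q₋₂=1):
  k=0: a=23, p=23, q=1
  k=1: a=9, p=208, q=9
  k=2: a=3, p=647, q=28

647/28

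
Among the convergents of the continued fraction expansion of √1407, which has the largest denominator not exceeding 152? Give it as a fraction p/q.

√1407 = [37; 1, 1, 24, 1, 1, 74, …] (period length 6).
Convergents:
  p_0/q_0 = 37/1
  p_1/q_1 = 38/1
  p_2/q_2 = 75/2
  p_3/q_3 = 1838/49
  p_4/q_4 = 1913/51
  p_5/q_5 = 3751/100
  p_6/q_6 = 279487/7451
q_5 = 100 ≤ 152 < 7451 = q_6, so the answer is 3751/100.

3751/100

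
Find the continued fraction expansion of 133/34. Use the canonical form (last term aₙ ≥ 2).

[3; 1, 10, 3]

133 = 3×34 + 31
34 = 1×31 + 3
31 = 10×3 + 1
3 = 3×1 + 0  (stop)
So 133/34 = [3; 1, 10, 3].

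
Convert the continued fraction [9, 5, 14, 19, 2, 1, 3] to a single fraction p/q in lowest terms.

139595/15178

Using pₖ = aₖpₖ₋₁ + pₖ₋₂ and qₖ = aₖqₖ₋₁ + qₖ₋₂:
  k=0: a=9, p=9, q=1
  k=1: a=5, p=46, q=5
  k=2: a=14, p=653, q=71
  k=3: a=19, p=12453, q=1354
  k=4: a=2, p=25559, q=2779
  k=5: a=1, p=38012, q=4133
  k=6: a=3, p=139595, q=15178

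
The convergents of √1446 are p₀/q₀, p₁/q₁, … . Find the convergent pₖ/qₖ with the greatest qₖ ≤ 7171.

√1446 = [38; 38, 76, …] (period length 2).
Convergents:
  p_0/q_0 = 38/1
  p_1/q_1 = 1445/38
  p_2/q_2 = 109858/2889
  p_3/q_3 = 4176049/109820
q_2 = 2889 ≤ 7171 < 109820 = q_3, so the answer is 109858/2889.

109858/2889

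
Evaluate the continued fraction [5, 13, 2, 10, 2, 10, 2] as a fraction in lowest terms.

66061/13019

Using pₖ = aₖpₖ₋₁ + pₖ₋₂ and qₖ = aₖqₖ₋₁ + qₖ₋₂:
  k=0: a=5, p=5, q=1
  k=1: a=13, p=66, q=13
  k=2: a=2, p=137, q=27
  k=3: a=10, p=1436, q=283
  k=4: a=2, p=3009, q=593
  k=5: a=10, p=31526, q=6213
  k=6: a=2, p=66061, q=13019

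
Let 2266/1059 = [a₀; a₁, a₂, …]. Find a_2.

6

2266 = 2·1059 + 148   →  a_0 = 2
1059 = 7·148 + 23   →  a_1 = 7
148 = 6·23 + 10   →  a_2 = 6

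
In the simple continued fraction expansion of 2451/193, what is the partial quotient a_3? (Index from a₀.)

2451 = 12·193 + 135   →  a_0 = 12
193 = 1·135 + 58   →  a_1 = 1
135 = 2·58 + 19   →  a_2 = 2
58 = 3·19 + 1   →  a_3 = 3

3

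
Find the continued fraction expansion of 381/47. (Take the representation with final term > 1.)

381 = 8×47 + 5
47 = 9×5 + 2
5 = 2×2 + 1
2 = 2×1 + 0  (stop)
So 381/47 = [8; 9, 2, 2].

[8; 9, 2, 2]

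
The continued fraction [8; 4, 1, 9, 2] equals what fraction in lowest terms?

Using pₖ = aₖpₖ₋₁ + pₖ₋₂ and qₖ = aₖqₖ₋₁ + qₖ₋₂:
  k=0: a=8, p=8, q=1
  k=1: a=4, p=33, q=4
  k=2: a=1, p=41, q=5
  k=3: a=9, p=402, q=49
  k=4: a=2, p=845, q=103

845/103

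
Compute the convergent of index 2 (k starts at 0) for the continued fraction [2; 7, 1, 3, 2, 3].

17/8

Using pₖ = aₖpₖ₋₁ + pₖ₋₂, qₖ = aₖqₖ₋₁ + qₖ₋₂ (with p₋₁=1, p₋₂=0, q₋₁=0, q₋₂=1):
  k=0: a=2, p=2, q=1
  k=1: a=7, p=15, q=7
  k=2: a=1, p=17, q=8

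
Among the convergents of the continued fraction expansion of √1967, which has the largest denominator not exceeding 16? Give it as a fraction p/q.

√1967 = [44; 2, 1, 5, 1, 2, 88, …] (period length 6).
Convergents:
  p_0/q_0 = 44/1
  p_1/q_1 = 89/2
  p_2/q_2 = 133/3
  p_3/q_3 = 754/17
q_2 = 3 ≤ 16 < 17 = q_3, so the answer is 133/3.

133/3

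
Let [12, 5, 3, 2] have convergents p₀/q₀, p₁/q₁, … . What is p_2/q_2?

195/16

Using pₖ = aₖpₖ₋₁ + pₖ₋₂, qₖ = aₖqₖ₋₁ + qₖ₋₂ (with p₋₁=1, p₋₂=0, q₋₁=0, q₋₂=1):
  k=0: a=12, p=12, q=1
  k=1: a=5, p=61, q=5
  k=2: a=3, p=195, q=16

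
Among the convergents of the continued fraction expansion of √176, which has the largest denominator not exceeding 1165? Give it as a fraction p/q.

5227/394

√176 = [13; 3, 1, 3, 26, …] (period length 4).
Convergents:
  p_0/q_0 = 13/1
  p_1/q_1 = 40/3
  p_2/q_2 = 53/4
  p_3/q_3 = 199/15
  p_4/q_4 = 5227/394
  p_5/q_5 = 15880/1197
q_4 = 394 ≤ 1165 < 1197 = q_5, so the answer is 5227/394.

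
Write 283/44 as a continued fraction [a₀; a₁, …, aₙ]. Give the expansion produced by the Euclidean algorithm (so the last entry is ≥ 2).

283 = 6*44 + 19
44 = 2*19 + 6
19 = 3*6 + 1
6 = 6*1 + 0  (stop)
So 283/44 = [6; 2, 3, 6].

[6; 2, 3, 6]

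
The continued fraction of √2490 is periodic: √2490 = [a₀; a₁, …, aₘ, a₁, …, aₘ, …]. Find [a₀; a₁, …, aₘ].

a₀ = ⌊√2490⌋ = 49.
With m₀=0, d₀=1 and mₖ₊₁ = dₖaₖ − mₖ, dₖ₊₁ = (n − mₖ₊₁²)/dₖ, aₖ₊₁ = ⌊(a₀+mₖ₊₁)/dₖ₊₁⌋:
  k=1: m=49, d=89, a=1
  k=2: m=40, d=10, a=8
  k=3: m=40, d=89, a=1
  k=4: m=49, d=1, a=98
d=1 and a=2a₀=98 at k=4, so the next step gives (m, d) = (49, 89) again — its k=1 value — and the period has length 4.

[49; 1, 8, 1, 98]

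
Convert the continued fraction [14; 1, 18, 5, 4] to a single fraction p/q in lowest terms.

6024/403

Using pₖ = aₖpₖ₋₁ + pₖ₋₂ and qₖ = aₖqₖ₋₁ + qₖ₋₂:
  k=0: a=14, p=14, q=1
  k=1: a=1, p=15, q=1
  k=2: a=18, p=284, q=19
  k=3: a=5, p=1435, q=96
  k=4: a=4, p=6024, q=403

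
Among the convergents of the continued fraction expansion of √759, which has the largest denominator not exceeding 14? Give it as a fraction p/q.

√759 = [27; 1, 1, 4, 1, 1, 54, …] (period length 6).
Convergents:
  p_0/q_0 = 27/1
  p_1/q_1 = 28/1
  p_2/q_2 = 55/2
  p_3/q_3 = 248/9
  p_4/q_4 = 303/11
  p_5/q_5 = 551/20
q_4 = 11 ≤ 14 < 20 = q_5, so the answer is 303/11.

303/11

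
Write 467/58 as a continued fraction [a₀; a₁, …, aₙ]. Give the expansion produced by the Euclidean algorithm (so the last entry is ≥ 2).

467 = 8·58 + 3
58 = 19·3 + 1
3 = 3·1 + 0  (stop)
So 467/58 = [8; 19, 3].

[8; 19, 3]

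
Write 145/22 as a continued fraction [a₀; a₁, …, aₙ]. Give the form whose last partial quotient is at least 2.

[6; 1, 1, 2, 4]

145 = 6×22 + 13
22 = 1×13 + 9
13 = 1×9 + 4
9 = 2×4 + 1
4 = 4×1 + 0  (stop)
So 145/22 = [6; 1, 1, 2, 4].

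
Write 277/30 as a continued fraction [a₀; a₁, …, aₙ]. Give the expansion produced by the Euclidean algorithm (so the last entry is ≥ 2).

277 = 9×30 + 7
30 = 4×7 + 2
7 = 3×2 + 1
2 = 2×1 + 0  (stop)
So 277/30 = [9; 4, 3, 2].

[9; 4, 3, 2]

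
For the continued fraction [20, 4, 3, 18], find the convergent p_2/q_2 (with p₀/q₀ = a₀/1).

Using pₖ = aₖpₖ₋₁ + pₖ₋₂, qₖ = aₖqₖ₋₁ + qₖ₋₂ (with p₋₁=1, p₋₂=0, q₋₁=0, q₋₂=1):
  k=0: a=20, p=20, q=1
  k=1: a=4, p=81, q=4
  k=2: a=3, p=263, q=13

263/13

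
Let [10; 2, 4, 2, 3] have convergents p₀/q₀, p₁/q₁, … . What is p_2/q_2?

Using pₖ = aₖpₖ₋₁ + pₖ₋₂, qₖ = aₖqₖ₋₁ + qₖ₋₂ (with p₋₁=1, p₋₂=0, q₋₁=0, q₋₂=1):
  k=0: a=10, p=10, q=1
  k=1: a=2, p=21, q=2
  k=2: a=4, p=94, q=9

94/9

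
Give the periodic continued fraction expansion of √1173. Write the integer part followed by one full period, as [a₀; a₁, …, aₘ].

a₀ = ⌊√1173⌋ = 34.
With m₀=0, d₀=1 and mₖ₊₁ = dₖaₖ − mₖ, dₖ₊₁ = (n − mₖ₊₁²)/dₖ, aₖ₊₁ = ⌊(a₀+mₖ₊₁)/dₖ₊₁⌋:
  k=1: m=34, d=17, a=4
  k=2: m=34, d=1, a=68
d=1 and a=2a₀=68 at k=2, so the next step gives (m, d) = (34, 17) again — its k=1 value — and the period has length 2.

[34; 4, 68]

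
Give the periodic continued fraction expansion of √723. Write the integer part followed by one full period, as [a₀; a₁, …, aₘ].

[26; 1, 7, 1, 52]

a₀ = ⌊√723⌋ = 26.
With m₀=0, d₀=1 and mₖ₊₁ = dₖaₖ − mₖ, dₖ₊₁ = (n − mₖ₊₁²)/dₖ, aₖ₊₁ = ⌊(a₀+mₖ₊₁)/dₖ₊₁⌋:
  k=1: m=26, d=47, a=1
  k=2: m=21, d=6, a=7
  k=3: m=21, d=47, a=1
  k=4: m=26, d=1, a=52
d=1 and a=2a₀=52 at k=4, so the next step gives (m, d) = (26, 47) again — its k=1 value — and the period has length 4.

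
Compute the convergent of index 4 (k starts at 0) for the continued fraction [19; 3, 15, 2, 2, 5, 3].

Using pₖ = aₖpₖ₋₁ + pₖ₋₂, qₖ = aₖqₖ₋₁ + qₖ₋₂ (with p₋₁=1, p₋₂=0, q₋₁=0, q₋₂=1):
  k=0: a=19, p=19, q=1
  k=1: a=3, p=58, q=3
  k=2: a=15, p=889, q=46
  k=3: a=2, p=1836, q=95
  k=4: a=2, p=4561, q=236

4561/236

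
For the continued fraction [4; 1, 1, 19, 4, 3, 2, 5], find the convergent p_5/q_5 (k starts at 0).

2315/513

Using pₖ = aₖpₖ₋₁ + pₖ₋₂, qₖ = aₖqₖ₋₁ + qₖ₋₂ (with p₋₁=1, p₋₂=0, q₋₁=0, q₋₂=1):
  k=0: a=4, p=4, q=1
  k=1: a=1, p=5, q=1
  k=2: a=1, p=9, q=2
  k=3: a=19, p=176, q=39
  k=4: a=4, p=713, q=158
  k=5: a=3, p=2315, q=513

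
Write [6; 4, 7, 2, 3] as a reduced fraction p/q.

Fold from the inside: start with 3/1.
  2 + 1/3 = 7/3
  7 + 3/7 = 52/7
  4 + 7/52 = 215/52
  6 + 52/215 = 1342/215

1342/215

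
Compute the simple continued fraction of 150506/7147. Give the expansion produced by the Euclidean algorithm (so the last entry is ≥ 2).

150506 = 21*7147 + 419
7147 = 17*419 + 24
419 = 17*24 + 11
24 = 2*11 + 2
11 = 5*2 + 1
2 = 2*1 + 0  (stop)
So 150506/7147 = [21; 17, 17, 2, 5, 2].

[21; 17, 17, 2, 5, 2]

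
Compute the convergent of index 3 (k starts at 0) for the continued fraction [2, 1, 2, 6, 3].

51/19

Using pₖ = aₖpₖ₋₁ + pₖ₋₂, qₖ = aₖqₖ₋₁ + qₖ₋₂ (with p₋₁=1, p₋₂=0, q₋₁=0, q₋₂=1):
  k=0: a=2, p=2, q=1
  k=1: a=1, p=3, q=1
  k=2: a=2, p=8, q=3
  k=3: a=6, p=51, q=19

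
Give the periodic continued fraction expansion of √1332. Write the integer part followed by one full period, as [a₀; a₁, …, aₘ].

a₀ = ⌊√1332⌋ = 36.
With m₀=0, d₀=1 and mₖ₊₁ = dₖaₖ − mₖ, dₖ₊₁ = (n − mₖ₊₁²)/dₖ, aₖ₊₁ = ⌊(a₀+mₖ₊₁)/dₖ₊₁⌋:
  k=1: m=36, d=36, a=2
  k=2: m=36, d=1, a=72
d=1 and a=2a₀=72 at k=2, so the next step gives (m, d) = (36, 36) again — its k=1 value — and the period has length 2.

[36; 2, 72]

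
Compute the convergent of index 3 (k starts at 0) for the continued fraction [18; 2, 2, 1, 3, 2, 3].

Using pₖ = aₖpₖ₋₁ + pₖ₋₂, qₖ = aₖqₖ₋₁ + qₖ₋₂ (with p₋₁=1, p₋₂=0, q₋₁=0, q₋₂=1):
  k=0: a=18, p=18, q=1
  k=1: a=2, p=37, q=2
  k=2: a=2, p=92, q=5
  k=3: a=1, p=129, q=7

129/7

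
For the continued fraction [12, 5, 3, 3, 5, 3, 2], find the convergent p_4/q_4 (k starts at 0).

Using pₖ = aₖpₖ₋₁ + pₖ₋₂, qₖ = aₖqₖ₋₁ + qₖ₋₂ (with p₋₁=1, p₋₂=0, q₋₁=0, q₋₂=1):
  k=0: a=12, p=12, q=1
  k=1: a=5, p=61, q=5
  k=2: a=3, p=195, q=16
  k=3: a=3, p=646, q=53
  k=4: a=5, p=3425, q=281

3425/281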